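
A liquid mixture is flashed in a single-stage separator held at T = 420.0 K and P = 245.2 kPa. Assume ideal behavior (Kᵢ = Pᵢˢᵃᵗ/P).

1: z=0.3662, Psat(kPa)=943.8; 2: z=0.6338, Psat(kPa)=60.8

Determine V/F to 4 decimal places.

Raoult's law: Kᵢ = Pᵢˢᵃᵗ/P = Pᵢˢᵃᵗ/245.2.
  K_1 = 943.8/245.2 = 3.849103, K_2 = 60.8/245.2 = 0.247961
Rachford–Rice: g(V/F) = Σ zᵢ(Kᵢ−1)/(1+V/F(Kᵢ−1)) = 0.
g(0) = ΣzᵢKᵢ − 1 = 0.5667 and g(1) = 1 − Σzᵢ/Kᵢ = -1.6512, so a root lies in (0, 1).
Binary case is linear: z₁(K₁−1)(1+V/F(K₂−1)) + z₂(K₂−1)(1+V/F(K₁−1)) = 0
⇒ V/F = [z₁(K₁−1)+z₂(K₂−1)] / [−(K₁−1)(K₂−1)] = 0.56670/2.14264 = 0.2645

V/F = 0.2645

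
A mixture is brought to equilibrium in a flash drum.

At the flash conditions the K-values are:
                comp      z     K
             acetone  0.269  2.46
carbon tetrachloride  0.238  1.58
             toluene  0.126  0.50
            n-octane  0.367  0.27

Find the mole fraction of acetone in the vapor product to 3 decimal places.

y_acetone = 0.479

Newton–Raphson from ψ = 0.5:
  ψ = 0.500: g = -0.1719, g' = -0.781 → ψ = 0.280
  ψ = 0.280: g = -0.0124, g' = -0.700 → ψ = 0.262
Converged at ψ = 0.262.
Compositions from xᵢ = zᵢ/(1+ψ(Kᵢ−1)), yᵢ = Kᵢxᵢ:
  acetone: x = 0.195, y = 0.479
  carbon tetrachloride: x = 0.207, y = 0.326
  toluene: x = 0.145, y = 0.073
  n-octane: x = 0.454, y = 0.123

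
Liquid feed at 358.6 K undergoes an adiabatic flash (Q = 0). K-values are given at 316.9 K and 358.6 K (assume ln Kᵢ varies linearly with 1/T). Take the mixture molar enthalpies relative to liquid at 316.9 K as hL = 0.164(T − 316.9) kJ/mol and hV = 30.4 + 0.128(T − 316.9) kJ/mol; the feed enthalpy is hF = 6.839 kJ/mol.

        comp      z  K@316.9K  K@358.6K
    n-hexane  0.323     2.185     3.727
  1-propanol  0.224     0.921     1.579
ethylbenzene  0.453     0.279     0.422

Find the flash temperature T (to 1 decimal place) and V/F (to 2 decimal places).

T = 323.9 K, V/F = 0.19

Adiabatic flash: solve Rachford–Rice at each trial T, then check hF = ψ·hV(T) + (1−ψ)·hL(T).
  T = 316.9 K: K = (2.185, 0.921, 0.279), RR gives ψ = 0.057, H_out = 1.740 kJ/mol
  T = 358.6 K: K = (3.727, 1.579, 0.422), RR gives ψ = 0.640, H_out = 25.331 kJ/mol
  T = 337.8 K: K = (2.903, 1.227, 0.348), RR gives ψ = 0.394, H_out = 15.119 kJ/mol
  T = 327.4 K: K = (2.532, 1.069, 0.313), RR gives ψ = 0.246, H_out = 9.098 kJ/mol
  T = 322.1 K: K = (2.353, 0.993, 0.295), RR gives ψ = 0.157, H_out = 5.596 kJ/mol
  T = 324.8 K: K = (2.443, 1.031, 0.304), RR gives ψ = 0.204, H_out = 7.426 kJ/mol
  T = 323.5 K: K = (2.400, 1.012, 0.300), RR gives ψ = 0.182, H_out = 6.557 kJ/mol
Linear interpolation between T = 323.5 (H_out = 6.557) and T = 324.8 (H_out = 7.426) on hF = 6.839 gives T ≈ 323.9 K, at which ψ = 0.19.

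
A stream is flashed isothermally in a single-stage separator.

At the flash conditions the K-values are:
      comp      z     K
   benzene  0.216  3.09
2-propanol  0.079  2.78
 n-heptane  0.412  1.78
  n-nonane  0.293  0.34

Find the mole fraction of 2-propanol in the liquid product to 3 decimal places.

x_2-propanol = 0.032

Material balance + equilibrium reduce to Σ zᵢ(Kᵢ−1)/(1+V/F(Kᵢ−1)) = 0.
Check two-phase: ΣzᵢKᵢ = 1.720 > 1 and Σzᵢ/Kᵢ = 1.192 > 1, so g(0) = 0.720 > 0 and g(1) = -0.192 < 0.
Iterate (Newton) starting at V/F = 0.48:
  V/F = 0.480: g = 0.2520, g' = -0.714 → V/F = 0.833
  V/F = 0.833: g = -0.0133, g' = -0.888 → V/F = 0.818
Converged at V/F = 0.818.
Compositions from xᵢ = zᵢ/(1+V/F(Kᵢ−1)), yᵢ = Kᵢxᵢ:
  benzene: x = 0.080, y = 0.246
  2-propanol: x = 0.032, y = 0.089
  n-heptane: x = 0.252, y = 0.448
  n-nonane: x = 0.637, y = 0.216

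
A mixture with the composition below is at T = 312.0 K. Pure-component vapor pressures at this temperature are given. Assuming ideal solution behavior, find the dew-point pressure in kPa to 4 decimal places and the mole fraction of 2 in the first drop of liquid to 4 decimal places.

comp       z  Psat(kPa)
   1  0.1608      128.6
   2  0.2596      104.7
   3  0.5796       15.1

At the dew point ψ → 1, so Σzᵢ/Kᵢ = 1 with Kᵢ = Pᵢˢᵃᵗ/P ⇒ 1/P = Σzᵢ/Pᵢˢᵃᵗ.
1/P = 0.1608/128.6 + 0.2596/104.7 + 0.5796/15.1 = 0.0421140 ⇒ P = 23.7451 kPa
xᵢ = zᵢP/Pᵢˢᵃᵗ ⇒ x_2 = 0.2596·23.7451/104.7 = 0.0589

Pdew = 23.7451 kPa, x_2 = 0.0589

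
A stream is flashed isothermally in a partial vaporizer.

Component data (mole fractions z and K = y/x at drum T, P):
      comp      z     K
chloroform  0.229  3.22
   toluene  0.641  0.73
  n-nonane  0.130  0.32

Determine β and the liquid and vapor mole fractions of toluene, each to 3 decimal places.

Newton iteration, β⁰ = 0.5:
  β = 0.500: g = -0.0931, g' = -0.454 → β = 0.295
  β = 0.295: g = 0.0086, g' = -0.561 → β = 0.310
Converged at β = 0.310.
Compositions from xᵢ = zᵢ/(1+β(Kᵢ−1)), yᵢ = Kᵢxᵢ:
  chloroform: x = 0.136, y = 0.437
  toluene: x = 0.700, y = 0.511
  n-nonane: x = 0.165, y = 0.053

β = 0.310, x_toluene = 0.700, y_toluene = 0.511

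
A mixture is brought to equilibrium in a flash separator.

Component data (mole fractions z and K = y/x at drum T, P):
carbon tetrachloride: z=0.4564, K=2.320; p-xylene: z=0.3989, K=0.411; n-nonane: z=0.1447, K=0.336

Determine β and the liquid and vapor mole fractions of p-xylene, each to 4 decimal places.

Material balance + equilibrium reduce to Σ zᵢ(Kᵢ−1)/(1+β(Kᵢ−1)) = 0.
g(0) = ΣzᵢKᵢ − 1 = 0.2714 and g(1) = 1 − Σzᵢ/Kᵢ = -0.5979, so a root lies in (0, 1).
Iterate (Newton) starting at β = 0.5:
  β = 0.5000: g = -0.11394, g' = -0.7096 → β = 0.3394
  β = 0.3394: g = -0.00165, g' = -0.7018 → β = 0.3371
Converged at β = 0.3371.
Compositions from xᵢ = zᵢ/(1+β(Kᵢ−1)), yᵢ = Kᵢxᵢ:
  carbon tetrachloride: x = 0.3159, y = 0.7328
  p-xylene: x = 0.4977, y = 0.2046
  n-nonane: x = 0.1864, y = 0.0626

β = 0.3371, x_p-xylene = 0.4977, y_p-xylene = 0.2046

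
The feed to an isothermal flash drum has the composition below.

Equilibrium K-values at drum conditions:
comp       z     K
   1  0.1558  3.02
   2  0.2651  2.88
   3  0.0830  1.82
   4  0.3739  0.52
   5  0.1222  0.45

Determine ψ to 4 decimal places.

ψ = 0.7154

Let ψ = V/F and solve Σ zᵢ(Kᵢ−1)/(1+ψ(Kᵢ−1)) = 0.
g(0) = ΣzᵢKᵢ − 1 = 0.6345 and g(1) = 1 − Σzᵢ/Kᵢ = -0.1798, so a root lies in (0, 1).
Iterate (Newton) starting at ψ = 0.5:
  ψ = 0.5000: g = 0.13289, g' = -0.6539 → ψ = 0.7032
  ψ = 0.7032: g = 0.00728, g' = -0.5993 → ψ = 0.7154
Converged at ψ = 0.7154.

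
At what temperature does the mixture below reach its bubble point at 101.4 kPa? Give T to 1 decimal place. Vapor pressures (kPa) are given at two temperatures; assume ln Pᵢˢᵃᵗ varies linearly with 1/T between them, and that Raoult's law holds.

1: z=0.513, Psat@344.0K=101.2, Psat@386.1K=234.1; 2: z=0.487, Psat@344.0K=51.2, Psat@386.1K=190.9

Bubble-point temperature: ΣzᵢPᵢˢᵃᵗ(T) = P. Interpolate ln Pᵢˢᵃᵗ = aᵢ + bᵢ/T.
  T = 344.0 K: ΣzᵢPᵢˢᵃᵗ = 76.85 kPa
  T = 386.1 K: ΣzᵢPᵢˢᵃᵗ = 213.06 kPa
  T = 365.1 K: ΣzᵢPᵢˢᵃᵗ = 131.06 kPa
  T = 354.6 K: ΣzᵢPᵢˢᵃᵗ = 101.10 kPa
  T = 359.9 K: ΣzᵢPᵢˢᵃᵗ = 115.42 kPa
  T = 357.2 K: ΣzᵢPᵢˢᵃᵗ = 107.93 kPa
Interpolating between 354.6 K and 357.2 K gives T ≈ 354.7 K.

T = 354.7 K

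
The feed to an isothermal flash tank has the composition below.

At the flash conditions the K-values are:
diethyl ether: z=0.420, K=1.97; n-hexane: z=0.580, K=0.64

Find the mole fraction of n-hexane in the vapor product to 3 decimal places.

Material balance + equilibrium reduce to Σ zᵢ(Kᵢ−1)/(1+ψ(Kᵢ−1)) = 0.
Feasibility: ΣzᵢKᵢ = 1.199, Σzᵢ/Kᵢ = 1.119 — both > 1, two phases present.
Binary case is linear: z₁(K₁−1)(1+ψ(K₂−1)) + z₂(K₂−1)(1+ψ(K₁−1)) = 0
⇒ ψ = [z₁(K₁−1)+z₂(K₂−1)] / [−(K₁−1)(K₂−1)] = 0.1986/0.3492 = 0.569
Compositions from xᵢ = zᵢ/(1+ψ(Kᵢ−1)), yᵢ = Kᵢxᵢ:
  diethyl ether: x = 0.271, y = 0.533
  n-hexane: x = 0.729, y = 0.467

y_n-hexane = 0.467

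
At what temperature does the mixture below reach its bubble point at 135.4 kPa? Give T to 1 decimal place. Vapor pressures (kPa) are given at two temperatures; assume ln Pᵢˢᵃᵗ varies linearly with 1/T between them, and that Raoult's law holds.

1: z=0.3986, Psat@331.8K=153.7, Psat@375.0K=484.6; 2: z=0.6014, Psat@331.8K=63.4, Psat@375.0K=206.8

T = 342.3 K

Bubble-point temperature: ΣzᵢPᵢˢᵃᵗ(T) = P. Interpolate ln Pᵢˢᵃᵗ = aᵢ + bᵢ/T.
  T = 331.8 K: ΣzᵢPᵢˢᵃᵗ = 99.39 kPa
  T = 375.0 K: ΣzᵢPᵢˢᵃᵗ = 317.53 kPa
  T = 353.4 K: ΣzᵢPᵢˢᵃᵗ = 184.07 kPa
  T = 342.6 K: ΣzᵢPᵢˢᵃᵗ = 136.58 kPa
  T = 337.2 K: ΣzᵢPᵢˢᵃᵗ = 116.81 kPa
  T = 339.9 K: ΣzᵢPᵢˢᵃᵗ = 126.39 kPa
Interpolating between 339.9 K and 342.6 K gives T ≈ 342.3 K.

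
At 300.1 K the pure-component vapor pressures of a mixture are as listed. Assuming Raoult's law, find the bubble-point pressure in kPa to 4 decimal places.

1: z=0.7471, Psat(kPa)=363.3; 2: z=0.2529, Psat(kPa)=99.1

Pbub = 296.4838 kPa

At the bubble point ψ → 0, so ΣzᵢKᵢ = 1 with Kᵢ = Pᵢˢᵃᵗ/P ⇒ P = ΣzᵢPᵢˢᵃᵗ.
P = 0.7471·363.3 + 0.2529·99.1 = 296.4838 kPa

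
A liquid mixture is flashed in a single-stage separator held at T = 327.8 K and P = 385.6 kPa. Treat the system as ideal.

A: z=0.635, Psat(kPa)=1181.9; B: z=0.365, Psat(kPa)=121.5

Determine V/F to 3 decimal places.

V/F = 0.750

Raoult's law: Kᵢ = Pᵢˢᵃᵗ/P = Pᵢˢᵃᵗ/385.6.
  K_A = 1181.9/385.6 = 3.06509, K_B = 121.5/385.6 = 0.31509
Material balance + equilibrium reduce to Σ zᵢ(Kᵢ−1)/(1+V/F(Kᵢ−1)) = 0.
Check two-phase: ΣzᵢKᵢ = 2.061 > 1 and Σzᵢ/Kᵢ = 1.366 > 1, so g(0) = 1.061 > 0 and g(1) = -0.366 < 0.
Binary case is linear: z₁(K₁−1)(1+V/F(K₂−1)) + z₂(K₂−1)(1+V/F(K₁−1)) = 0
⇒ V/F = [z₁(K₁−1)+z₂(K₂−1)] / [−(K₁−1)(K₂−1)] = 1.0613/1.4144 = 0.750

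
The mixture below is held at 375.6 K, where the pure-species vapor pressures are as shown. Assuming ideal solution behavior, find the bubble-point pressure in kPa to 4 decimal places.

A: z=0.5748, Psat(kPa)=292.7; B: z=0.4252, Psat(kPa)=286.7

At the bubble point ψ → 0, so ΣzᵢKᵢ = 1 with Kᵢ = Pᵢˢᵃᵗ/P ⇒ P = ΣzᵢPᵢˢᵃᵗ.
P = 0.5748·292.7 + 0.4252·286.7 = 290.1488 kPa

Pbub = 290.1488 kPa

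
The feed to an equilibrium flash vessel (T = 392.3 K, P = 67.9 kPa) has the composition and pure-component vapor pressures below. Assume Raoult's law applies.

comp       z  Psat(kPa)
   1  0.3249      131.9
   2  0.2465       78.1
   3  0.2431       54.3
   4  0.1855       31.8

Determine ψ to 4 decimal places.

ψ = 0.7167

Raoult's law: Kᵢ = Pᵢˢᵃᵗ/P = Pᵢˢᵃᵗ/67.9.
  K_1 = 131.9/67.9 = 1.942563, K_2 = 78.1/67.9 = 1.150221, K_3 = 54.3/67.9 = 0.799705, K_4 = 31.8/67.9 = 0.468336
Rachford–Rice: g(ψ) = Σ zᵢ(Kᵢ−1)/(1+ψ(Kᵢ−1)) = 0.
Check two-phase: ΣzᵢKᵢ = 1.1960 > 1 and Σzᵢ/Kᵢ = 1.0816 > 1, so g(0) = 0.1960 > 0 and g(1) = -0.0816 < 0.
Newton–Raphson from ψ = 0.5:
  ψ = 0.5000: g = 0.05414, g' = -0.2475 → ψ = 0.7188
  ψ = 0.7188: g = -0.00052, g' = -0.2578 → ψ = 0.7167
Converged at ψ = 0.7167.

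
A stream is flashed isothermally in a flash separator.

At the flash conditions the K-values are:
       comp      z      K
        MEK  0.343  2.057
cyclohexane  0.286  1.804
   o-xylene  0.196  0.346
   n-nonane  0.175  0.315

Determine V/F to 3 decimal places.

Rachford–Rice: g(V/F) = Σ zᵢ(Kᵢ−1)/(1+V/F(Kᵢ−1)) = 0.
Feasibility: ΣzᵢKᵢ = 1.344, Σzᵢ/Kᵢ = 1.447 — both > 1, two phases present.
Iterate (Newton) starting at V/F = 0.55:
  V/F = 0.550: g = -0.0038, g' = -0.658 → V/F = 0.544
Converged at V/F = 0.544.

V/F = 0.544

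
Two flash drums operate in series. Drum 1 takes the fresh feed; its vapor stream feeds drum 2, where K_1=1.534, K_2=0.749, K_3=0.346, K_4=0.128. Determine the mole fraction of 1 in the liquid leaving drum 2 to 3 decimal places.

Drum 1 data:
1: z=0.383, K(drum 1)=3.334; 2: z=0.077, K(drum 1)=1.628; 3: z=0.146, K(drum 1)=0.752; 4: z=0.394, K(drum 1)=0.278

x_1 (drum 2) = 0.553

Drum 1:
Let ψ₁ = V/F and solve Σ zᵢ(Kᵢ−1)/(1+ψ₁(Kᵢ−1)) = 0.
Feasibility: ΣzᵢKᵢ = 1.622, Σzᵢ/Kᵢ = 1.774 — both > 1, two phases present.
Iterate (Newton) starting at ψ₁ = 0.5:
  ψ₁ = 0.500: g = -0.0372, g' = -0.977 → ψ₁ = 0.462
Converged at ψ₁ = 0.462.
Drum-1 compositions:
  1: x = 0.184, y = 0.615
  2: x = 0.060, y = 0.097
  3: x = 0.165, y = 0.124
  4: x = 0.591, y = 0.164
Drum-2 feed = drum-1 vapor: z₂ = (0.6145, 0.0972, 0.1240, 0.1643).
Drum 2:
Rachford–Rice: g(ψ₂) = Σ zᵢ(Kᵢ−1)/(1+ψ₂(Kᵢ−1)) = 0.
Feasibility: ΣzᵢKᵢ = 1.079, Σzᵢ/Kᵢ = 2.173 — both > 1, two phases present.
Iterate (Newton) starting at ψ₂ = 0.5:
  ψ₂ = 0.500: g = -0.1435, g' = -0.627 → ψ₂ = 0.271
  ψ₂ = 0.271: g = -0.0258, g' = -0.433 → ψ₂ = 0.212
  ψ₂ = 0.212: g = -0.0008, g' = -0.408 → ψ₂ = 0.210
Converged at ψ₂ = 0.210.
  1: x = 0.553, y = 0.848
  2: x = 0.103, y = 0.077
  3: x = 0.144, y = 0.050
  4: x = 0.201, y = 0.026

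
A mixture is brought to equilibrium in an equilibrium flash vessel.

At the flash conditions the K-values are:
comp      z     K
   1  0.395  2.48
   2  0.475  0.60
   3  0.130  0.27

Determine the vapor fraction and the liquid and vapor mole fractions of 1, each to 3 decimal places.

Rachford–Rice: g(ψ) = Σ zᵢ(Kᵢ−1)/(1+ψ(Kᵢ−1)) = 0.
g(0) = ΣzᵢKᵢ − 1 = 0.300 and g(1) = 1 − Σzᵢ/Kᵢ = -0.432, so a root lies in (0, 1).
Newton–Raphson from ψ = 0.5:
  ψ = 0.500: g = -0.0510, g' = -0.576 → ψ = 0.412
Converged at ψ = 0.412.
Compositions from xᵢ = zᵢ/(1+ψ(Kᵢ−1)), yᵢ = Kᵢxᵢ:
  1: x = 0.245, y = 0.609
  2: x = 0.569, y = 0.341
  3: x = 0.186, y = 0.050

ψ = 0.412, x_1 = 0.245, y_1 = 0.609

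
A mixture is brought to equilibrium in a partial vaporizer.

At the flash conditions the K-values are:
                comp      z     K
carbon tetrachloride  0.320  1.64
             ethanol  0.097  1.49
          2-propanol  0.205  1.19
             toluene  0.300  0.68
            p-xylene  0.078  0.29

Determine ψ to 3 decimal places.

ψ = 0.617

Material balance + equilibrium reduce to Σ zᵢ(Kᵢ−1)/(1+ψ(Kᵢ−1)) = 0.
g(0) = ΣzᵢKᵢ − 1 = 0.140 and g(1) = 1 − Σzᵢ/Kᵢ = -0.143, so a root lies in (0, 1).
Iterate (Newton) starting at ψ = 0.57:
  ψ = 0.570: g = 0.0119, g' = -0.248 → ψ = 0.618
  ψ = 0.618: g = -0.0003, g' = -0.260 → ψ = 0.617
Converged at ψ = 0.617.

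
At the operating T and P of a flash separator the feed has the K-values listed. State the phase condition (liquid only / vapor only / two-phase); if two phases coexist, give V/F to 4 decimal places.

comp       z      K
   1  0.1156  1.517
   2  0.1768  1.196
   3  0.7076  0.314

liquid only

ΣzᵢKᵢ = 0.6090; Σzᵢ/Kᵢ = 2.4775.
Since ΣzᵢKᵢ < 1 the mixture is below its bubble point — single liquid phase.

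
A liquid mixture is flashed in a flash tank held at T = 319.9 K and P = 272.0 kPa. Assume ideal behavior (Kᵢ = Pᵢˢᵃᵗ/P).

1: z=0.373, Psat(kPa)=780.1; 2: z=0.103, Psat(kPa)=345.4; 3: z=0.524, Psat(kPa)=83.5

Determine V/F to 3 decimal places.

Raoult's law: Kᵢ = Pᵢˢᵃᵗ/P = Pᵢˢᵃᵗ/272.0.
  K_1 = 780.1/272.0 = 2.86801, K_2 = 345.4/272.0 = 1.26985, K_3 = 83.5/272.0 = 0.30699
Newton–Raphson from V/F = 0.38:
  V/F = 0.380: g = -0.0602, g' = -0.915 → V/F = 0.314
  V/F = 0.314: g = 0.0005, g' = -0.934 → V/F = 0.315
Converged at V/F = 0.315.

V/F = 0.315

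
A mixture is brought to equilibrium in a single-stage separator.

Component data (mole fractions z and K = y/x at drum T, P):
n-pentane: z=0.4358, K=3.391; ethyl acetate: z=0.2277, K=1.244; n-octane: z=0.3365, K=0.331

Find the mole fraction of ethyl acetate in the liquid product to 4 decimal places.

Newton–Raphson from ψ = 0.57:
  ψ = 0.5700: g = 0.12589, g' = -0.8502 → ψ = 0.7181
  ψ = 0.7181: g = -0.00245, g' = -0.9051 → ψ = 0.7154
Converged at ψ = 0.7154.
Compositions from xᵢ = zᵢ/(1+ψ(Kᵢ−1)), yᵢ = Kᵢxᵢ:
  n-pentane: x = 0.1608, y = 0.5452
  ethyl acetate: x = 0.1939, y = 0.2412
  n-octane: x = 0.6454, y = 0.2136

x_ethyl acetate = 0.1939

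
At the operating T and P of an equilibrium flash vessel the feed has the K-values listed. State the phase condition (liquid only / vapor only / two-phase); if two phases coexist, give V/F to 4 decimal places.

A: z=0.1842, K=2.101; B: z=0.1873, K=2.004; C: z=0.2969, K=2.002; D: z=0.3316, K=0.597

vapor only

ΣzᵢKᵢ = 1.5547; Σzᵢ/Kᵢ = 0.8849.
Since Σzᵢ/Kᵢ < 1 the mixture is above its dew point — single vapor phase.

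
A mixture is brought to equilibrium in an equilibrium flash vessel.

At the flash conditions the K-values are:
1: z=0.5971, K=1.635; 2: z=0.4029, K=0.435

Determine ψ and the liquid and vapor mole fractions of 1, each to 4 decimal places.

Iterate (Newton) starting at ψ = 0.5:
  ψ = 0.5000: g = -0.02948, g' = -0.3885 → ψ = 0.4241
  ψ = 0.4241: g = -0.00067, g' = -0.3719 → ψ = 0.4223
Converged at ψ = 0.4223.
Compositions from xᵢ = zᵢ/(1+ψ(Kᵢ−1)), yᵢ = Kᵢxᵢ:
  1: x = 0.4708, y = 0.7698
  2: x = 0.5292, y = 0.2302

ψ = 0.4223, x_1 = 0.4708, y_1 = 0.7698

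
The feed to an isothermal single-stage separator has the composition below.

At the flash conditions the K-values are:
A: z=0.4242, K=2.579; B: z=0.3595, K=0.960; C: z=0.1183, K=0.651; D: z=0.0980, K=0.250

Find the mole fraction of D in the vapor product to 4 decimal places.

Newton–Raphson from ψ = 0.5:
  ψ = 0.5000: g = 0.19201, g' = -0.4931 → ψ = 0.8894
  ψ = 0.8894: g = -0.01693, g' = -0.7111 → ψ = 0.8656
  ψ = 0.8656: g = -0.00054, g' = -0.6669 → ψ = 0.8647
Converged at ψ = 0.8647.
Compositions from xᵢ = zᵢ/(1+ψ(Kᵢ−1)), yᵢ = Kᵢxᵢ:
  A: x = 0.1793, y = 0.4625
  B: x = 0.3724, y = 0.3575
  C: x = 0.1694, y = 0.1103
  D: x = 0.2789, y = 0.0697

y_D = 0.0697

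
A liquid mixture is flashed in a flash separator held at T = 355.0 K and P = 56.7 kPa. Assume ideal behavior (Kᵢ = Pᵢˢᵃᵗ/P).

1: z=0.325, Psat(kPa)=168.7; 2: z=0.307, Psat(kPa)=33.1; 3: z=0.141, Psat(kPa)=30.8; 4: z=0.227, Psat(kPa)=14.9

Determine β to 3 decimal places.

β = 0.261

Raoult's law: Kᵢ = Pᵢˢᵃᵗ/P = Pᵢˢᵃᵗ/56.7.
  K_1 = 168.7/56.7 = 2.97531, K_2 = 33.1/56.7 = 0.58377, K_3 = 30.8/56.7 = 0.54321, K_4 = 14.9/56.7 = 0.26279
Material balance + equilibrium reduce to Σ zᵢ(Kᵢ−1)/(1+β(Kᵢ−1)) = 0.
Feasibility: ΣzᵢKᵢ = 1.282, Σzᵢ/Kᵢ = 1.759 — both > 1, two phases present.
Newton iteration, β⁰ = 0.4:
  β = 0.400: g = -0.1108, g' = -0.764 → β = 0.255
  β = 0.255: g = 0.0050, g' = -0.852 → β = 0.261
Converged at β = 0.261.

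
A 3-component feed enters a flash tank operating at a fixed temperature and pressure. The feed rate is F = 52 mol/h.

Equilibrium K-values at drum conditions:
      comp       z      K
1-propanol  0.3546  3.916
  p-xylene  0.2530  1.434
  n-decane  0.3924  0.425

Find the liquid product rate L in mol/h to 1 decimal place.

L = 12.2 mol/h

Let ψ = V/F and solve Σ zᵢ(Kᵢ−1)/(1+ψ(Kᵢ−1)) = 0.
Feasibility: ΣzᵢKᵢ = 1.9182, Σzᵢ/Kᵢ = 1.1903 — both > 1, two phases present.
Iterate (Newton) starting at ψ = 0.5:
  ψ = 0.5000: g = 0.19422, g' = -0.7868 → ψ = 0.7469
  ψ = 0.7469: g = 0.01285, g' = -0.7243 → ψ = 0.7646
  ψ = 0.7646: g = -0.00004, g' = -0.7291 → ψ = 0.7645
Converged at ψ = 0.7645.
Then V = ψ·F = 0.7645·52 = 39.8 mol/h and L = F − V = 12.2 mol/h.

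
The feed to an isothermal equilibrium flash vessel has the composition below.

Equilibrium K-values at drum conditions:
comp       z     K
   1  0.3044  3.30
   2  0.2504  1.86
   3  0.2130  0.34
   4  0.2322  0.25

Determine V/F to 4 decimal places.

Rachford–Rice: g(V/F) = Σ zᵢ(Kᵢ−1)/(1+V/F(Kᵢ−1)) = 0.
g(0) = ΣzᵢKᵢ − 1 = 0.6007 and g(1) = 1 − Σzᵢ/Kᵢ = -0.7821, so a root lies in (0, 1).
Iterate (Newton) starting at V/F = 0.5:
  V/F = 0.5000: g = -0.01223, g' = -0.9800 → V/F = 0.4875
Converged at V/F = 0.4875.

V/F = 0.4875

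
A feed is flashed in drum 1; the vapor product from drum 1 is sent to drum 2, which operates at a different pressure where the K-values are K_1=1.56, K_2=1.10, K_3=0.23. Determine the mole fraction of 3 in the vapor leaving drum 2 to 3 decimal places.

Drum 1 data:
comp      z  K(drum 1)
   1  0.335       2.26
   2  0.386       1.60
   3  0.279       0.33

y_3 (drum 2) = 0.064

Drum 1:
Let ψ₁ = V/F and solve Σ zᵢ(Kᵢ−1)/(1+ψ₁(Kᵢ−1)) = 0.
Feasibility: ΣzᵢKᵢ = 1.467, Σzᵢ/Kᵢ = 1.235 — both > 1, two phases present.
Newton–Raphson from ψ₁ = 0.33:
  ψ₁ = 0.330: g = 0.2515, g' = -0.569 → ψ₁ = 0.772
  ψ₁ = 0.772: g = -0.0152, g' = -0.739 → ψ₁ = 0.752
  ψ₁ = 0.752: g = -0.0003, g' = -0.715 → ψ₁ = 0.751
Converged at ψ₁ = 0.751.
Drum-1 compositions:
  1: x = 0.172, y = 0.389
  2: x = 0.266, y = 0.426
  3: x = 0.562, y = 0.185
Drum-2 feed = drum-1 vapor: z₂ = (0.3889, 0.4257, 0.1854).
Drum 2:
Let ψ₂ = V/F and solve Σ zᵢ(Kᵢ−1)/(1+ψ₂(Kᵢ−1)) = 0.
g(0) = ΣzᵢKᵢ − 1 = 0.118 and g(1) = 1 − Σzᵢ/Kᵢ = -0.442, so a root lies in (0, 1).
Newton iteration, ψ₂⁰ = 0.37:
  ψ₂ = 0.370: g = 0.0218, g' = -0.303 → ψ₂ = 0.442
  ψ₂ = 0.442: g = -0.0011, g' = -0.335 → ψ₂ = 0.439
Converged at ψ₂ = 0.439.
  1: x = 0.312, y = 0.487
  2: x = 0.408, y = 0.449
  3: x = 0.280, y = 0.064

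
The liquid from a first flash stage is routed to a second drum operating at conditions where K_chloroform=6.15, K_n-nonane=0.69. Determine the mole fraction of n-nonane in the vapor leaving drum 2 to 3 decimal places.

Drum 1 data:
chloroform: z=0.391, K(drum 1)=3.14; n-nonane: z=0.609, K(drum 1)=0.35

Drum 1:
Material balance + equilibrium reduce to Σ zᵢ(Kᵢ−1)/(1+ψ₁(Kᵢ−1)) = 0.
Check two-phase: ΣzᵢKᵢ = 1.441 > 1 and Σzᵢ/Kᵢ = 1.865 > 1, so g(0) = 0.441 > 0 and g(1) = -0.865 < 0.
Binary case is linear: z₁(K₁−1)(1+ψ₁(K₂−1)) + z₂(K₂−1)(1+ψ₁(K₁−1)) = 0
⇒ ψ₁ = [z₁(K₁−1)+z₂(K₂−1)] / [−(K₁−1)(K₂−1)] = 0.4409/1.3910 = 0.317
Drum-1 compositions:
  chloroform: x = 0.233, y = 0.732
  n-nonane: x = 0.767, y = 0.268
Drum-2 feed = drum-1 liquid: z₂ = (0.2330, 0.7670).
Drum 2:
Material balance + equilibrium reduce to Σ zᵢ(Kᵢ−1)/(1+ψ₂(Kᵢ−1)) = 0.
Check two-phase: ΣzᵢKᵢ = 1.962 > 1 and Σzᵢ/Kᵢ = 1.150 > 1, so g(0) = 0.962 > 0 and g(1) = -0.150 < 0.
Binary case is linear: z₁(K₁−1)(1+ψ₂(K₂−1)) + z₂(K₂−1)(1+ψ₂(K₁−1)) = 0
⇒ ψ₂ = [z₁(K₁−1)+z₂(K₂−1)] / [−(K₁−1)(K₂−1)] = 0.9620/1.5965 = 0.603
  chloroform: x = 0.057, y = 0.349
  n-nonane: x = 0.943, y = 0.651

y_n-nonane (drum 2) = 0.651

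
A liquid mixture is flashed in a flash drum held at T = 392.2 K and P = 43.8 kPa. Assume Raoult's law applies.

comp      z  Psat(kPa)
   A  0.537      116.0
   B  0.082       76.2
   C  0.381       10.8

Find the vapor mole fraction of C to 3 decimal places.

Raoult's law: Kᵢ = Pᵢˢᵃᵗ/P = Pᵢˢᵃᵗ/43.8.
  K_A = 116.0/43.8 = 2.64840, K_B = 76.2/43.8 = 1.73973, K_C = 10.8/43.8 = 0.24658
Let ψ = V/F and solve Σ zᵢ(Kᵢ−1)/(1+ψ(Kᵢ−1)) = 0.
g(0) = ΣzᵢKᵢ − 1 = 0.659 and g(1) = 1 − Σzᵢ/Kᵢ = -0.795, so a root lies in (0, 1).
Iterate (Newton) starting at ψ = 0.5:
  ψ = 0.500: g = 0.0690, g' = -1.019 → ψ = 0.568
  ψ = 0.568: g = -0.0016, g' = -1.072 → ψ = 0.566
Converged at ψ = 0.566.
Compositions from xᵢ = zᵢ/(1+ψ(Kᵢ−1)), yᵢ = Kᵢxᵢ:
  A: x = 0.278, y = 0.736
  B: x = 0.058, y = 0.101
  C: x = 0.664, y = 0.164

y_C = 0.164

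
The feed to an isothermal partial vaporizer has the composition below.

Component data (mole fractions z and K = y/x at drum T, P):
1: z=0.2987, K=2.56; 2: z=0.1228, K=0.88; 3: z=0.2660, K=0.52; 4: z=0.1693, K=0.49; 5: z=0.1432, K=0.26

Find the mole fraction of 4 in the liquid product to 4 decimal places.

Newton iteration, β⁰ = 0.5:
  β = 0.5000: g = -0.20599, g' = -0.6144 → β = 0.1647
  β = 0.1647: g = 0.00208, g' = -0.6883 → β = 0.1678
Converged at β = 0.1678.
Compositions from xᵢ = zᵢ/(1+β(Kᵢ−1)), yᵢ = Kᵢxᵢ:
  1: x = 0.2367, y = 0.6061
  2: x = 0.1253, y = 0.1103
  3: x = 0.2893, y = 0.1504
  4: x = 0.1851, y = 0.0907
  5: x = 0.1635, y = 0.0425

x_4 = 0.1851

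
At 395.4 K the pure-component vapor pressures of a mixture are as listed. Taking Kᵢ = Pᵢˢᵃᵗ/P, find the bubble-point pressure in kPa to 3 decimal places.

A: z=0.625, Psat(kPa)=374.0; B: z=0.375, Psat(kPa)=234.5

At the bubble point ψ → 0, so ΣzᵢKᵢ = 1 with Kᵢ = Pᵢˢᵃᵗ/P ⇒ P = ΣzᵢPᵢˢᵃᵗ.
P = 0.625·374.0 + 0.375·234.5 = 321.688 kPa

Pbub = 321.688 kPa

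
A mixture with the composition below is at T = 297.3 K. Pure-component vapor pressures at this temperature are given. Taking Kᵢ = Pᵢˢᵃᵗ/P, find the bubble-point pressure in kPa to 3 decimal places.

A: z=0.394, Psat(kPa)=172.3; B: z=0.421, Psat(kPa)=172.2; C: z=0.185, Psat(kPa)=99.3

Pbub = 158.753 kPa

At the bubble point ψ → 0, so ΣzᵢKᵢ = 1 with Kᵢ = Pᵢˢᵃᵗ/P ⇒ P = ΣzᵢPᵢˢᵃᵗ.
P = 0.394·172.3 + 0.421·172.2 + 0.185·99.3 = 158.753 kPa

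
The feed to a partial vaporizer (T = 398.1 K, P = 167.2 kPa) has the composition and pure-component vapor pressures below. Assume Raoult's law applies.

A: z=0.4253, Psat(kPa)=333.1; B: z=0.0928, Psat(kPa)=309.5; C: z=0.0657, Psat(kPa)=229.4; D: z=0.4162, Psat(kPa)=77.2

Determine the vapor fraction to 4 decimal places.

Raoult's law: Kᵢ = Pᵢˢᵃᵗ/P = Pᵢˢᵃᵗ/167.2.
  K_A = 333.1/167.2 = 1.992225, K_B = 309.5/167.2 = 1.851077, K_C = 229.4/167.2 = 1.372010, K_D = 77.2/167.2 = 0.461722
Rachford–Rice: g(ψ) = Σ zᵢ(Kᵢ−1)/(1+ψ(Kᵢ−1)) = 0.
Feasibility: ΣzᵢKᵢ = 1.3014, Σzᵢ/Kᵢ = 1.2129 — both > 1, two phases present.
Iterate (Newton) starting at ψ = 0.5:
  ψ = 0.5000: g = 0.05154, g' = -0.4524 → ψ = 0.6139
  ψ = 0.6139: g = -0.00059, g' = -0.4657 → ψ = 0.6127
Converged at ψ = 0.6127.

ψ = 0.6127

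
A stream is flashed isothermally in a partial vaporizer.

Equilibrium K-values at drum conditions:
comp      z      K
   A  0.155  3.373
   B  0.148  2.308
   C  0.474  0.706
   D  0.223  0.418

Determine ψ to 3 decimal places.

Newton–Raphson from ψ = 0.6:
  ψ = 0.600: g = -0.1084, g' = -0.467 → ψ = 0.368
  ψ = 0.368: g = 0.0057, g' = -0.538 → ψ = 0.378
Converged at ψ = 0.378.

ψ = 0.378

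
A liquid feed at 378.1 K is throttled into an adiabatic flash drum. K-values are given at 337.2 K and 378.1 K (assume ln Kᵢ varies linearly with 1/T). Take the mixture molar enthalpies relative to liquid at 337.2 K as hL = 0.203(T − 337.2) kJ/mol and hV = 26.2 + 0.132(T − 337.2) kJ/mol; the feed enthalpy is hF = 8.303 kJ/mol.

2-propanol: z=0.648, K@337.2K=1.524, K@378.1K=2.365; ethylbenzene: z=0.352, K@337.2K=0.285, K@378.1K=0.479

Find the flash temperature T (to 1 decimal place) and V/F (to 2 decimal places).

Adiabatic flash: solve Rachford–Rice at each trial T, then check hF = ψ·hV(T) + (1−ψ)·hL(T).
  T = 337.2 K: K = (1.524, 0.285), RR gives ψ = 0.235, H_out = 6.145 kJ/mol
  T = 378.1 K: K = (2.365, 0.479), RR gives ψ = 0.986, H_out = 31.270 kJ/mol
  T = 357.6 K: K = (1.921, 0.375), RR gives ψ = 0.654, H_out = 20.339 kJ/mol
  T = 347.4 K: K = (1.717, 0.328), RR gives ψ = 0.474, H_out = 14.136 kJ/mol
  T = 342.3 K: K = (1.619, 0.306), RR gives ψ = 0.365, H_out = 10.474 kJ/mol
  T = 339.8 K: K = (1.572, 0.296), RR gives ψ = 0.305, H_out = 8.456 kJ/mol
  T = 338.5 K: K = (1.548, 0.290), RR gives ψ = 0.271, H_out = 7.331 kJ/mol
Linear interpolation between T = 338.5 (H_out = 7.331) and T = 339.8 (H_out = 8.456) on hF = 8.303 gives T ≈ 339.6 K, at which ψ = 0.30.

T = 339.6 K, V/F = 0.30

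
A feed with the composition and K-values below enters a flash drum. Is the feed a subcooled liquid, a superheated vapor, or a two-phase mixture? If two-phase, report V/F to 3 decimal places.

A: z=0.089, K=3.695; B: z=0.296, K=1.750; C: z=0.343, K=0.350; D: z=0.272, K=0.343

two-phase, V/F = 0.061

ΣzᵢKᵢ = 1.060; Σzᵢ/Kᵢ = 1.966.
Both exceed 1, so a two-phase solution exists.
Let ψ = V/F and solve Σ zᵢ(Kᵢ−1)/(1+ψ(Kᵢ−1)) = 0.
Newton–Raphson from ψ = 0.5:
  ψ = 0.500: g = -0.3328, g' = -0.784 → ψ = 0.075
  ψ = 0.075: g = -0.0130, g' = -0.886 → ψ = 0.061
Converged at ψ = 0.061.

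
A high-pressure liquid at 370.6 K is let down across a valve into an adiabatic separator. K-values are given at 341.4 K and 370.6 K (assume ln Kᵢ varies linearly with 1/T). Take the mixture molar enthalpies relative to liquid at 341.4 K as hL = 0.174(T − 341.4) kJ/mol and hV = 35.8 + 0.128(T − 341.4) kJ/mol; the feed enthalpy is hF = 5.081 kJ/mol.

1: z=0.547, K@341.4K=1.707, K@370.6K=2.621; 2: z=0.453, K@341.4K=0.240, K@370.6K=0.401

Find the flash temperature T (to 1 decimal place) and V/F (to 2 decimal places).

T = 343.3 K, V/F = 0.13

Adiabatic flash: solve Rachford–Rice at each trial T, then check hF = ψ·hV(T) + (1−ψ)·hL(T).
  T = 341.4 K: K = (1.707, 0.240), RR gives ψ = 0.079, H_out = 2.828 kJ/mol
  T = 370.6 K: K = (2.621, 0.401), RR gives ψ = 0.634, H_out = 26.917 kJ/mol
  T = 356.0 K: K = (2.134, 0.314), RR gives ψ = 0.397, H_out = 16.497 kJ/mol
  T = 348.7 K: K = (1.913, 0.275), RR gives ψ = 0.258, H_out = 10.434 kJ/mol
  T = 345.0 K: K = (1.807, 0.257), RR gives ψ = 0.175, H_out = 6.847 kJ/mol
  T = 343.2 K: K = (1.756, 0.248), RR gives ψ = 0.129, H_out = 4.916 kJ/mol
  T = 344.1 K: K = (1.781, 0.253), RR gives ψ = 0.152, H_out = 5.899 kJ/mol
  T = 343.6 K: K = (1.768, 0.250), RR gives ψ = 0.139, H_out = 5.357 kJ/mol
Linear interpolation between T = 343.2 (H_out = 4.916) and T = 343.6 (H_out = 5.357) on hF = 5.081 gives T ≈ 343.3 K, at which ψ = 0.13.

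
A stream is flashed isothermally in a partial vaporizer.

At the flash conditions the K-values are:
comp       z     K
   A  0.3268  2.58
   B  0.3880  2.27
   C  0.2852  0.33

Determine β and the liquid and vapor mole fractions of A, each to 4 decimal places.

Newton iteration, β⁰ = 0.5:
  β = 0.5000: g = 0.30250, g' = -0.7782 → β = 0.8887
  β = 0.8887: g = -0.02605, g' = -1.0615 → β = 0.8642
  β = 0.8642: g = -0.00064, g' = -1.0103 → β = 0.8635
Converged at β = 0.8635.
Compositions from xᵢ = zᵢ/(1+β(Kᵢ−1)), yᵢ = Kᵢxᵢ:
  A: x = 0.1382, y = 0.3566
  B: x = 0.1851, y = 0.4201
  C: x = 0.6767, y = 0.2233

β = 0.8635, x_A = 0.1382, y_A = 0.3566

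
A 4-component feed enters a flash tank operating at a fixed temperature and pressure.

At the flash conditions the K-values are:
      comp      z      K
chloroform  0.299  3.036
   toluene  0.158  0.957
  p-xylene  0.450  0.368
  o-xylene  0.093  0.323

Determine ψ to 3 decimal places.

ψ = 0.230

Rachford–Rice: g(ψ) = Σ zᵢ(Kᵢ−1)/(1+ψ(Kᵢ−1)) = 0.
Feasibility: ΣzᵢKᵢ = 1.255, Σzᵢ/Kᵢ = 1.774 — both > 1, two phases present.
Newton iteration, ψ⁰ = 0.52:
  ψ = 0.520: g = -0.2320, g' = -0.793 → ψ = 0.227
  ψ = 0.227: g = 0.0027, g' = -0.884 → ψ = 0.230
Converged at ψ = 0.230.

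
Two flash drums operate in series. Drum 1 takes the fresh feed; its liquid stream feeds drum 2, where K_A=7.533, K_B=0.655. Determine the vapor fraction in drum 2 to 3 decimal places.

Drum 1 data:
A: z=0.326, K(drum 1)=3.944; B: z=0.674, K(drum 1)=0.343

V/F (drum 2) = 0.404

Drum 1:
Material balance + equilibrium reduce to Σ zᵢ(Kᵢ−1)/(1+ψ₁(Kᵢ−1)) = 0.
g(0) = ΣzᵢKᵢ − 1 = 0.517 and g(1) = 1 − Σzᵢ/Kᵢ = -1.048, so a root lies in (0, 1).
Iterate (Newton) starting at ψ₁ = 0.46:
  ψ₁ = 0.460: g = -0.2269, g' = -1.107 → ψ₁ = 0.255
  ψ₁ = 0.255: g = 0.0162, g' = -1.342 → ψ₁ = 0.267
Converged at ψ₁ = 0.267.
Drum-1 compositions:
  A: x = 0.182, y = 0.720
  B: x = 0.818, y = 0.280
Drum-2 feed = drum-1 liquid: z₂ = (0.1824, 0.8176).
Drum 2:
Rachford–Rice: g(ψ₂) = Σ zᵢ(Kᵢ−1)/(1+ψ₂(Kᵢ−1)) = 0.
Check two-phase: ΣzᵢKᵢ = 1.910 > 1 and Σzᵢ/Kᵢ = 1.272 > 1, so g(0) = 0.910 > 0 and g(1) = -0.272 < 0.
Binary case is linear: z₁(K₁−1)(1+ψ₂(K₂−1)) + z₂(K₂−1)(1+ψ₂(K₁−1)) = 0
⇒ ψ₂ = [z₁(K₁−1)+z₂(K₂−1)] / [−(K₁−1)(K₂−1)] = 0.9099/2.2539 = 0.404
  A: x = 0.050, y = 0.378
  B: x = 0.950, y = 0.622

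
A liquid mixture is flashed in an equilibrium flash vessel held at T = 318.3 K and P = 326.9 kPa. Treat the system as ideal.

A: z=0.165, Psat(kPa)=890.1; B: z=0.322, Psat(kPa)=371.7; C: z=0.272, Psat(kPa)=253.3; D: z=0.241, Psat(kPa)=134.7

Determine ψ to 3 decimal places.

Raoult's law: Kᵢ = Pᵢˢᵃᵗ/P = Pᵢˢᵃᵗ/326.9.
  K_A = 890.1/326.9 = 2.72285, K_B = 371.7/326.9 = 1.13704, K_C = 253.3/326.9 = 0.77485, K_D = 134.7/326.9 = 0.41205
Rachford–Rice: g(ψ) = Σ zᵢ(Kᵢ−1)/(1+ψ(Kᵢ−1)) = 0.
Feasibility: ΣzᵢKᵢ = 1.125, Σzᵢ/Kᵢ = 1.280 — both > 1, two phases present.
Iterate (Newton) starting at ψ = 0.5:
  ψ = 0.500: g = -0.0757, g' = -0.331 → ψ = 0.272
  ψ = 0.272: g = 0.0024, g' = -0.367 → ψ = 0.278
Converged at ψ = 0.278.

ψ = 0.278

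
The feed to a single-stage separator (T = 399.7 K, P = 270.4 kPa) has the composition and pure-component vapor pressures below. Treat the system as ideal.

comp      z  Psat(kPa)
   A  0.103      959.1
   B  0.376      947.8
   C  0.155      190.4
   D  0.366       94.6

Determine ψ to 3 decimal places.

ψ = 0.637

Raoult's law: Kᵢ = Pᵢˢᵃᵗ/P = Pᵢˢᵃᵗ/270.4.
  K_A = 959.1/270.4 = 3.54697, K_B = 947.8/270.4 = 3.50518, K_C = 190.4/270.4 = 0.70414, K_D = 94.6/270.4 = 0.34985
Newton–Raphson from ψ = 0.5:
  ψ = 0.500: g = 0.1272, g' = -0.953 → ψ = 0.633
  ψ = 0.633: g = 0.0035, g' = -0.918 → ψ = 0.637
Converged at ψ = 0.637.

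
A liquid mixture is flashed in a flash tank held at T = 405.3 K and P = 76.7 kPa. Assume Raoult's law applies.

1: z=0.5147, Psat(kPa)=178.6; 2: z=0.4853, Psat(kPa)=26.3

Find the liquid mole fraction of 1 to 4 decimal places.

x_1 = 0.3309

Raoult's law: Kᵢ = Pᵢˢᵃᵗ/P = Pᵢˢᵃᵗ/76.7.
  K_1 = 178.6/76.7 = 2.328553, K_2 = 26.3/76.7 = 0.342894
Rachford–Rice: g(ψ) = Σ zᵢ(Kᵢ−1)/(1+ψ(Kᵢ−1)) = 0.
g(0) = ΣzᵢKᵢ − 1 = 0.3649 and g(1) = 1 − Σzᵢ/Kᵢ = -0.6363, so a root lies in (0, 1).
Binary case is linear: z₁(K₁−1)(1+ψ(K₂−1)) + z₂(K₂−1)(1+ψ(K₁−1)) = 0
⇒ ψ = [z₁(K₁−1)+z₂(K₂−1)] / [−(K₁−1)(K₂−1)] = 0.36491/0.87300 = 0.4180
Compositions from xᵢ = zᵢ/(1+ψ(Kᵢ−1)), yᵢ = Kᵢxᵢ:
  1: x = 0.3309, y = 0.7706
  2: x = 0.6691, y = 0.2294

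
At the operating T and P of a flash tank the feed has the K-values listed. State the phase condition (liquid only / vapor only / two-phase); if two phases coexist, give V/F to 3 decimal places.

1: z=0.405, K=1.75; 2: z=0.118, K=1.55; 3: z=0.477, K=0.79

ΣzᵢKᵢ = 1.268; Σzᵢ/Kᵢ = 0.911.
Since Σzᵢ/Kᵢ < 1 the mixture is above its dew point — single vapor phase.

vapor only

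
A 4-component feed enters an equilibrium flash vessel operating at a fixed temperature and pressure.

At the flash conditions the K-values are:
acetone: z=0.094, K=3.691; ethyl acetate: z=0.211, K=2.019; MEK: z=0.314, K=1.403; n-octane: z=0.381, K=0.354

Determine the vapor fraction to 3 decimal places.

ψ = 0.487

Let ψ = V/F and solve Σ zᵢ(Kᵢ−1)/(1+ψ(Kᵢ−1)) = 0.
g(0) = ΣzᵢKᵢ − 1 = 0.348 and g(1) = 1 − Σzᵢ/Kᵢ = -0.430, so a root lies in (0, 1).
Newton iteration, ψ⁰ = 0.45:
  ψ = 0.450: g = 0.0219, g' = -0.595 → ψ = 0.487
Converged at ψ = 0.487.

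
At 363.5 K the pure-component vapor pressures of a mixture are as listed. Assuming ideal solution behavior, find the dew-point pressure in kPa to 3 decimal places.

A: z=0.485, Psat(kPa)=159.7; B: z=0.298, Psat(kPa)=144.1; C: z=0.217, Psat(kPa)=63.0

At the dew point ψ → 1, so Σzᵢ/Kᵢ = 1 with Kᵢ = Pᵢˢᵃᵗ/P ⇒ 1/P = Σzᵢ/Pᵢˢᵃᵗ.
1/P = 0.485/159.7 + 0.298/144.1 + 0.217/63.0 = 0.008549 ⇒ P = 116.967 kPa

Pdew = 116.967 kPa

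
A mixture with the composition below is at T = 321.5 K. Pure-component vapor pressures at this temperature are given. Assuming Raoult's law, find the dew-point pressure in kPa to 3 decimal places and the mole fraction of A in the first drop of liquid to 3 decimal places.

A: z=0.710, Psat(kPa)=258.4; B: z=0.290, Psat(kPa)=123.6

Pdew = 196.311 kPa, x_A = 0.539

At the dew point ψ → 1, so Σzᵢ/Kᵢ = 1 with Kᵢ = Pᵢˢᵃᵗ/P ⇒ 1/P = Σzᵢ/Pᵢˢᵃᵗ.
1/P = 0.710/258.4 + 0.290/123.6 = 0.005094 ⇒ P = 196.311 kPa
xᵢ = zᵢP/Pᵢˢᵃᵗ ⇒ x_A = 0.710·196.311/258.4 = 0.539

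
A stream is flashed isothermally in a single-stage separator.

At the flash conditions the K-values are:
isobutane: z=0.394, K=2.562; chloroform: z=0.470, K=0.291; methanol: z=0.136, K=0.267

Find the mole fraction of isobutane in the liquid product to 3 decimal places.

x_isobutane = 0.314

Iterate (Newton) starting at β = 0.5:
  β = 0.500: g = -0.3280, g' = -1.052 → β = 0.188
  β = 0.188: g = -0.0246, g' = -0.987 → β = 0.163
  β = 0.163: g = 0.0002, g' = -1.007 → β = 0.164
Converged at β = 0.164.
Compositions from xᵢ = zᵢ/(1+β(Kᵢ−1)), yᵢ = Kᵢxᵢ:
  isobutane: x = 0.314, y = 0.804
  chloroform: x = 0.532, y = 0.155
  methanol: x = 0.155, y = 0.041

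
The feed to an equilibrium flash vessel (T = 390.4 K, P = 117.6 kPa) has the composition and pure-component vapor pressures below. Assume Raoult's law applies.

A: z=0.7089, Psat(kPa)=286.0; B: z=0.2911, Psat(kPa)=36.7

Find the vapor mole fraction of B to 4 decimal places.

Raoult's law: Kᵢ = Pᵢˢᵃᵗ/P = Pᵢˢᵃᵗ/117.6.
  K_A = 286.0/117.6 = 2.431973, K_B = 36.7/117.6 = 0.312075
Rachford–Rice: g(β) = Σ zᵢ(Kᵢ−1)/(1+β(Kᵢ−1)) = 0.
g(0) = ΣzᵢKᵢ − 1 = 0.8149 and g(1) = 1 − Σzᵢ/Kᵢ = -0.2243, so a root lies in (0, 1).
Binary case is linear: z₁(K₁−1)(1+β(K₂−1)) + z₂(K₂−1)(1+β(K₁−1)) = 0
⇒ β = [z₁(K₁−1)+z₂(K₂−1)] / [−(K₁−1)(K₂−1)] = 0.81487/0.98509 = 0.8272
Compositions from xᵢ = zᵢ/(1+β(Kᵢ−1)), yᵢ = Kᵢxᵢ:
  A: x = 0.3245, y = 0.7892
  B: x = 0.6755, y = 0.2108

y_B = 0.2108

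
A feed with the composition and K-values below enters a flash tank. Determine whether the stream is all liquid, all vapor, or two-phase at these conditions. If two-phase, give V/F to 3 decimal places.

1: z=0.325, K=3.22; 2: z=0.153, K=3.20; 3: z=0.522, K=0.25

ΣzᵢKᵢ = 1.667; Σzᵢ/Kᵢ = 2.237.
Both exceed 1, so a two-phase solution exists.
Material balance + equilibrium reduce to Σ zᵢ(Kᵢ−1)/(1+ψ(Kᵢ−1)) = 0.
Newton iteration, ψ⁰ = 0.5:
  ψ = 0.500: g = -0.1242, g' = -1.279 → ψ = 0.403
  ψ = 0.403: g = -0.0018, g' = -1.257 → ψ = 0.402
Converged at ψ = 0.402.

two-phase, V/F = 0.402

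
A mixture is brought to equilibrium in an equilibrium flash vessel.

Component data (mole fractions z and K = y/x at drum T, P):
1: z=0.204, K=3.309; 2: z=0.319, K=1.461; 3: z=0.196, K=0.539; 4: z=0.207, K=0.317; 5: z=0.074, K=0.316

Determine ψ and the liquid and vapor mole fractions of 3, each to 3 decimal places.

Rachford–Rice: g(ψ) = Σ zᵢ(Kᵢ−1)/(1+ψ(Kᵢ−1)) = 0.
g(0) = ΣzᵢKᵢ − 1 = 0.336 and g(1) = 1 − Σzᵢ/Kᵢ = -0.531, so a root lies in (0, 1).
Iterate (Newton) starting at ψ = 0.45:
  ψ = 0.450: g = -0.0384, g' = -0.648 → ψ = 0.391
Converged at ψ = 0.391.
Compositions from xᵢ = zᵢ/(1+ψ(Kᵢ−1)), yᵢ = Kᵢxᵢ:
  1: x = 0.107, y = 0.355
  2: x = 0.270, y = 0.395
  3: x = 0.239, y = 0.129
  4: x = 0.282, y = 0.090
  5: x = 0.101, y = 0.032

ψ = 0.391, x_3 = 0.239, y_3 = 0.129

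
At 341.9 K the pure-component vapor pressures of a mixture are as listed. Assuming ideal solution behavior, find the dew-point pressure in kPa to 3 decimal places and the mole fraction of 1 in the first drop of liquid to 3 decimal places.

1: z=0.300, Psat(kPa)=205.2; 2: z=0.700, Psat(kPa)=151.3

At the dew point ψ → 1, so Σzᵢ/Kᵢ = 1 with Kᵢ = Pᵢˢᵃᵗ/P ⇒ 1/P = Σzᵢ/Pᵢˢᵃᵗ.
1/P = 0.300/205.2 + 0.700/151.3 = 0.006089 ⇒ P = 164.243 kPa
xᵢ = zᵢP/Pᵢˢᵃᵗ ⇒ x_1 = 0.300·164.243/205.2 = 0.240

Pdew = 164.243 kPa, x_1 = 0.240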